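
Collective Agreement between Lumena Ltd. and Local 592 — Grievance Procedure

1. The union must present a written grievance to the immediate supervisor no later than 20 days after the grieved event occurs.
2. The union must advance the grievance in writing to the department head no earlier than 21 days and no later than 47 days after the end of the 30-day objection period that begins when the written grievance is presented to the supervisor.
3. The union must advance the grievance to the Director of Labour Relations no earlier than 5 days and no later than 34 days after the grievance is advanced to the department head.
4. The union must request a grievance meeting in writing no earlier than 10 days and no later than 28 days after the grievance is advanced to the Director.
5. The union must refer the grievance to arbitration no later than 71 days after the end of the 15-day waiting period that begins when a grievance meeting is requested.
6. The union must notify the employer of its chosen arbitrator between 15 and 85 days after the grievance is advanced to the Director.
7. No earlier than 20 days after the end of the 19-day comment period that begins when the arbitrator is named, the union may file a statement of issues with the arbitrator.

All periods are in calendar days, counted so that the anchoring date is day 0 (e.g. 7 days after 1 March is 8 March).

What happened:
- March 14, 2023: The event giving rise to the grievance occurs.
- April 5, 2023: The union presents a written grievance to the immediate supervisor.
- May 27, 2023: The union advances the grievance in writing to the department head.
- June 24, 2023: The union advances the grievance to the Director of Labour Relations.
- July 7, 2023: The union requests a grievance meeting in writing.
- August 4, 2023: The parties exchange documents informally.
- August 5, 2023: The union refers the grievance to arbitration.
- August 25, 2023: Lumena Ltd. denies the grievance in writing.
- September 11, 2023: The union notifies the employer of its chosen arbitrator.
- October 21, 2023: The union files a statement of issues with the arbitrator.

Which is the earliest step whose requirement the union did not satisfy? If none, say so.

Step 1

Step 1 — counting 20 days from March 14, 2023 (when the grieved event occurs) gives a deadline of April 3, 2023; April 5, 2023 misses that deadline by 2 days.
No need to go further; step 1 was not satisfied.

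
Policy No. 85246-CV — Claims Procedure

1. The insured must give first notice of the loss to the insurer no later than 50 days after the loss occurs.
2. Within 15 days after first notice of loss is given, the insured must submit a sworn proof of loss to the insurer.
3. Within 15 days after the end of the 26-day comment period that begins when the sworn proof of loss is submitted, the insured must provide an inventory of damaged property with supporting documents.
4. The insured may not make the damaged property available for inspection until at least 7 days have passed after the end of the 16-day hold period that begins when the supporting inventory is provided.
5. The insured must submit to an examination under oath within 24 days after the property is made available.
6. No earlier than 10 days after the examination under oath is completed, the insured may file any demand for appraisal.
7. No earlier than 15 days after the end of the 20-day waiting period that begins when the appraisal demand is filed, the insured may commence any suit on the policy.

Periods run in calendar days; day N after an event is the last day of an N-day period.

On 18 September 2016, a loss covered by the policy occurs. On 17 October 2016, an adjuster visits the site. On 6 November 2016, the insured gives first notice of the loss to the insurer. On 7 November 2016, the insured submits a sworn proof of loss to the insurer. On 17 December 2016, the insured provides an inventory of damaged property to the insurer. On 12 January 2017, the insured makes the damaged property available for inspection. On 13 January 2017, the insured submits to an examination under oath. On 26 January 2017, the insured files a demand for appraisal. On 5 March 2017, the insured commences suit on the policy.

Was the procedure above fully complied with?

Yes

Step 1 — counting 50 days from 18 September 2016 (when the loss occurs) gives a deadline of 7 November 2016; done 6 November 2016 — timely.
Step 2 — counting 15 days from 6 November 2016 (when first notice of loss is given) gives a deadline of 21 November 2016; completed 7 November 2016, before the deadline.
Step 3 — counting 15 days from 3 December 2016 (end of the 26-day comment period, which began when the sworn proof of loss is submitted on 7 November 2016) gives a deadline of 18 December 2016; done 17 December 2016 — timely.
Step 4 — must wait 7 days from 2 January 2017 (end of the 16-day hold period, which began when the supporting inventory is provided on 17 December 2016), so not before 9 January 2017; done 12 January 2017, after the minimum wait.
Step 5 — counting 24 days from 12 January 2017 (when the property is made available) gives a deadline of 5 February 2017; done 13 January 2017 — timely.
Step 6 — must wait 10 days from 13 January 2017 (when the examination under oath is completed), so not before 23 January 2017; done 26 January 2017 — permitted.
Step 7 — must wait 15 days from 15 February 2017 (end of the 20-day waiting period, which began when the appraisal demand is filed on 26 January 2017), so not before 2 March 2017; 5 March 2017 is on or after that date.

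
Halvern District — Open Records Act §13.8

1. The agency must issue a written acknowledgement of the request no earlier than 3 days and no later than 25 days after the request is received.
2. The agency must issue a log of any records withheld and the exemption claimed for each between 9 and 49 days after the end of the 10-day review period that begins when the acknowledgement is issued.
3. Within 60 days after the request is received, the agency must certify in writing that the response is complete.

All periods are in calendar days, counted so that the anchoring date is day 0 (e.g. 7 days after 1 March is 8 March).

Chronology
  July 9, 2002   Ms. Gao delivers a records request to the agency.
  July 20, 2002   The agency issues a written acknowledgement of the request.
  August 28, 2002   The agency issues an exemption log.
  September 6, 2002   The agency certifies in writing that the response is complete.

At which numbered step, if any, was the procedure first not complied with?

Step 1 — 3 and 25 days from July 9, 2002 (when the request is received) are July 12, 2002 and August 3, 2002 respectively; done July 20, 2002, which is between those dates.
Step 2 — 9 and 49 days from July 30, 2002 (end of the 10-day review period, which began when the acknowledgement is issued on July 20, 2002) are August 8, 2002 and September 17, 2002 respectively; done August 28, 2002 — within the window.
Step 3 — counting 60 days from July 9, 2002 (when the request is received) gives a deadline of September 7, 2002; done September 6, 2002 — timely.

None — every step was satisfied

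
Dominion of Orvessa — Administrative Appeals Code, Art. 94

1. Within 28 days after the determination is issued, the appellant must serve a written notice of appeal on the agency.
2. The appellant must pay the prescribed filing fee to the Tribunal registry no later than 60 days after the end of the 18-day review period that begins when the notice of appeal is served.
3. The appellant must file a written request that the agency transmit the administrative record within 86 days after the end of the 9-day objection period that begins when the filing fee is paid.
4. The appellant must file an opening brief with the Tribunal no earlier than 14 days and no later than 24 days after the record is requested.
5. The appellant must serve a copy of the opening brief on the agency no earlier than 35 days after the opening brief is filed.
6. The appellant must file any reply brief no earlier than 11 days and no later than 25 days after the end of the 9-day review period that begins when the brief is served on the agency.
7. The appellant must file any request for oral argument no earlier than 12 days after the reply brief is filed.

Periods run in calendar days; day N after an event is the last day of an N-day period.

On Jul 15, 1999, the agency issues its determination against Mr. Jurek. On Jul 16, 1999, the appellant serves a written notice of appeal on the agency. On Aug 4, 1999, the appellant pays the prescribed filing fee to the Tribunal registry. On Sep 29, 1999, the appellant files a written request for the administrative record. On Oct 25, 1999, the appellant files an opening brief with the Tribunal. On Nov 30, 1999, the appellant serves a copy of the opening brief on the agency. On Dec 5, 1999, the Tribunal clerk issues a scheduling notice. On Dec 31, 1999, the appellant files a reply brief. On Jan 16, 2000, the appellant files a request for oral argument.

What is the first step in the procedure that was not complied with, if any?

(1) due by Jul 15, 1999 + 28 days = Aug 12, 1999; completed Jul 16, 1999, before the deadline.
(2) due by Aug 3, 1999 + 60 days = Oct 2, 1999; Aug 4, 1999 is within that limit.
(3) due by Aug 13, 1999 + 86 days = Nov 7, 1999; Sep 29, 1999 is within that limit.
(4) the permitted window runs from Sep 29, 1999 + 14 = Oct 13, 1999 to Sep 29, 1999 + 24 = Oct 23, 1999; done Oct 25, 1999 — 2 days after the window closed.
The procedure was therefore not followed at step 4.

Step 4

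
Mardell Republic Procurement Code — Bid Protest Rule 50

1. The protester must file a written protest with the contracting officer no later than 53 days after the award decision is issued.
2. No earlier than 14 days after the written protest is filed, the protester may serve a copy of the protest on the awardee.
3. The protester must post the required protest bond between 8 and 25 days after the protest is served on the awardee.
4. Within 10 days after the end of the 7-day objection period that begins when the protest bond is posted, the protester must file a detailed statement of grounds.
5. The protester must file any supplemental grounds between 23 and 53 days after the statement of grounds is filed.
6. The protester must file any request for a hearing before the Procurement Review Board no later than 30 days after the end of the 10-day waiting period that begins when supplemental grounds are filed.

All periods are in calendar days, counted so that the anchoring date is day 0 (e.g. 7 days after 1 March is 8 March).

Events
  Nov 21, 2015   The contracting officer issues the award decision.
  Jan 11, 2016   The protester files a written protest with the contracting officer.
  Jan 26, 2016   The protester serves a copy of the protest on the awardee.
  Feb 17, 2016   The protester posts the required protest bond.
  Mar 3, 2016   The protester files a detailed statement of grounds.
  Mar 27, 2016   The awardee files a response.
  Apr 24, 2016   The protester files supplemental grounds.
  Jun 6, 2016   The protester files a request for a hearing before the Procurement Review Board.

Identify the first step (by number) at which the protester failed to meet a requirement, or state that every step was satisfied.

Step 6

(1) due by Nov 21, 2015 + 53 days = Jan 13, 2016; Jan 11, 2016 is within that limit.
(2) permitted from Jan 11, 2016 + 14 days = Jan 25, 2016 onward; done Jan 26, 2016, after the minimum wait.
(3) the permitted window runs from Jan 26, 2016 + 8 = Feb 3, 2016 to Jan 26, 2016 + 25 = Feb 20, 2016; done Feb 17, 2016 — within the window.
(4) due by Feb 24, 2016 + 10 days = Mar 5, 2016; completed Mar 3, 2016, before the deadline.
(5) the permitted window runs from Mar 3, 2016 + 23 = Mar 26, 2016 to Mar 3, 2016 + 53 = Apr 25, 2016; done Apr 24, 2016 — within the window.
(6) due by May 4, 2016 + 30 days = Jun 3, 2016; not done until Jun 6, 2016, 3 days after the deadline.
The procedure was therefore not followed at step 6.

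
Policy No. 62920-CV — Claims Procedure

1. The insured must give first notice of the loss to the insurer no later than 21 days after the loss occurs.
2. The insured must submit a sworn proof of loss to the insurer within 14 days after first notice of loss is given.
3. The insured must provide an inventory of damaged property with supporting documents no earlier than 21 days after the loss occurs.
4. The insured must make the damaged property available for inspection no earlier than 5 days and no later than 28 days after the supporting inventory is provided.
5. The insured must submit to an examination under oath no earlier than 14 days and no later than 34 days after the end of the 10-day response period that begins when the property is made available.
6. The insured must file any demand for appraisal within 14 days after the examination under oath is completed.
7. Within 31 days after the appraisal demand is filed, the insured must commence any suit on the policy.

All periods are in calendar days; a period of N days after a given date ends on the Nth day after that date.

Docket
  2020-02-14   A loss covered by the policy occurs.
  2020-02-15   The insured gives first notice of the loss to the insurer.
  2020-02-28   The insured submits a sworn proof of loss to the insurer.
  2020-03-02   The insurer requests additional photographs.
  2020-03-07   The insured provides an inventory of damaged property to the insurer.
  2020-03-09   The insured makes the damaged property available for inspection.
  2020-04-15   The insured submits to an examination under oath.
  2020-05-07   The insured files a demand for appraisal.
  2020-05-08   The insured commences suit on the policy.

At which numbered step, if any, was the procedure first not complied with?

Step 4

Step 1 — counting 21 days from 2020-02-14 (when the loss occurs) gives a deadline of 2020-03-06; completed 2020-02-15, before the deadline.
Step 2 — counting 14 days from 2020-02-15 (when first notice of loss is given) gives a deadline of 2020-02-29; 2020-02-28 is within that limit.
Step 3 — must wait 21 days from 2020-02-14 (when the loss occurs), so not before 2020-03-06; 2020-03-07 is on or after that date.
Step 4 — 5 and 28 days from 2020-03-07 (when the supporting inventory is provided) are 2020-03-12 and 2020-04-04 respectively; done 2020-03-09 — 3 days before the window opened.
The procedure was therefore not followed at step 4.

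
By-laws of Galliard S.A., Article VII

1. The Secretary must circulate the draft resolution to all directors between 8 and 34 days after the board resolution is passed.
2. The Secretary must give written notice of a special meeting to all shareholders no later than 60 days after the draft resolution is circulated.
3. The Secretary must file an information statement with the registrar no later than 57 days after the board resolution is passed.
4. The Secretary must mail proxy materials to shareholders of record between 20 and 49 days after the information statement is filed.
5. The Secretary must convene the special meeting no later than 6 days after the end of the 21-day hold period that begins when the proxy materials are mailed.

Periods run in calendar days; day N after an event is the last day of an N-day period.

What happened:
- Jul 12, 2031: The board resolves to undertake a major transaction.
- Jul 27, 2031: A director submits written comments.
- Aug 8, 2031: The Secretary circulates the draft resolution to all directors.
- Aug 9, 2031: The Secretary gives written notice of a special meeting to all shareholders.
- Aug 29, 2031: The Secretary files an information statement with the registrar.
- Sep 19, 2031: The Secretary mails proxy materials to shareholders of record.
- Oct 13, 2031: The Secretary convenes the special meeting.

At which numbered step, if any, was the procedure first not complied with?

Step 1 — 8 and 34 days from Jul 12, 2031 (when the board resolution is passed) are Jul 20, 2031 and Aug 15, 2031 respectively; done Aug 8, 2031, which is between those dates.
Step 2 — counting 60 days from Aug 8, 2031 (when the draft resolution is circulated) gives a deadline of Oct 7, 2031; done Aug 9, 2031 — timely.
Step 3 — counting 57 days from Jul 12, 2031 (when the board resolution is passed) gives a deadline of Sep 7, 2031; completed Aug 29, 2031, before the deadline.
Step 4 — 20 and 49 days from Aug 29, 2031 (when the information statement is filed) are Sep 18, 2031 and Oct 17, 2031 respectively; done Sep 19, 2031, which is between those dates.
Step 5 — counting 6 days from Oct 10, 2031 (end of the 21-day hold period, which began when the proxy materials are mailed on Sep 19, 2031) gives a deadline of Oct 16, 2031; done Oct 13, 2031 — timely.

None — every step was satisfied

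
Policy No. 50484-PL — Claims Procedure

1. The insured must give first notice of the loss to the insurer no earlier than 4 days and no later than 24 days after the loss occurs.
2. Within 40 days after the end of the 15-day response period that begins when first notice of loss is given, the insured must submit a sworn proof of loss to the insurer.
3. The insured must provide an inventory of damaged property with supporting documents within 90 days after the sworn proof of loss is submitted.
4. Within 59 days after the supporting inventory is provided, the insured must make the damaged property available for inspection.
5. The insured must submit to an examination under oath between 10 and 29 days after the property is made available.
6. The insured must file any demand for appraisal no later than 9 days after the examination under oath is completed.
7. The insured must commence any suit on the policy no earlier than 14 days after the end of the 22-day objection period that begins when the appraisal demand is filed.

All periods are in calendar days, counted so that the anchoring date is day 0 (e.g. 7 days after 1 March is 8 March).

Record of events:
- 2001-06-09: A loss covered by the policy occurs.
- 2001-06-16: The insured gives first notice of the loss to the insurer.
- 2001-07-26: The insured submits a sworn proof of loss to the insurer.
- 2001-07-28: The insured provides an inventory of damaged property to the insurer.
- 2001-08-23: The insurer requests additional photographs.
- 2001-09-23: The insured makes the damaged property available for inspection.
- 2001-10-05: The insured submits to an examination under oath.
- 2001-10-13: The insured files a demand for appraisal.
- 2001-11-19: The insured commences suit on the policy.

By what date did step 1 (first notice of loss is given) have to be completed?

2001-07-03

Step 1 runs from 2001-06-09, when the loss occurs. The window is 4–24 days after 2001-06-09; it closes on 2001-07-03.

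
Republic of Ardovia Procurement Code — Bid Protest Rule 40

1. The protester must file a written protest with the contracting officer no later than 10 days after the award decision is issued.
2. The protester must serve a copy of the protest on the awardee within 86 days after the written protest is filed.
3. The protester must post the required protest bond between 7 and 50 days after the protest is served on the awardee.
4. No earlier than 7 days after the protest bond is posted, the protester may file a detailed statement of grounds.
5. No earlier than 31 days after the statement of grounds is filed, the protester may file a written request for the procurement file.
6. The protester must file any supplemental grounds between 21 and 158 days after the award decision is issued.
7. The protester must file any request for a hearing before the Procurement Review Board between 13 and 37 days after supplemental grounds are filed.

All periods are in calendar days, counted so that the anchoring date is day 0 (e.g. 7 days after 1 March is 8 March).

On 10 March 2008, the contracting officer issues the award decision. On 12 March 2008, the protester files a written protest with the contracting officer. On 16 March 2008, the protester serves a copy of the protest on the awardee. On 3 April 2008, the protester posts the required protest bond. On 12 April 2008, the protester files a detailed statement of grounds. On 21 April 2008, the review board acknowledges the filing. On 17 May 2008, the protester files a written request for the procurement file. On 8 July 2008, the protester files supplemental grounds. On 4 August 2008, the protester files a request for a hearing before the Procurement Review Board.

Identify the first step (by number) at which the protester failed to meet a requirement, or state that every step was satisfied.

None — every step was satisfied

Step 1: 10 days after 10 March 2008 (when the award decision is issued) is 20 March 2008; done 12 March 2008 — timely.
Step 2: 86 days after 12 March 2008 (when the written protest is filed) is 6 June 2008; completed 16 March 2008, before the deadline.
Step 3: the window is 7–50 days after 16 March 2008 (when the protest is served on the awardee), so 23 March 2008 through 5 May 2008; done 3 April 2008, which is between those dates.
Step 4: the earliest permitted date is 7 days after 3 April 2008 (when the protest bond is posted), i.e. 10 April 2008; 12 April 2008 is on or after that date.
Step 5: the earliest permitted date is 31 days after 12 April 2008 (when the statement of grounds is filed), i.e. 13 May 2008; done 17 May 2008 — permitted.
Step 6: the window is 21–158 days after 10 March 2008 (when the award decision is issued), so 31 March 2008 through 15 August 2008; 8 July 2008 falls inside that range.
Step 7: the window is 13–37 days after 8 July 2008 (when supplemental grounds are filed), so 21 July 2008 through 14 August 2008; done 4 August 2008, which is between those dates.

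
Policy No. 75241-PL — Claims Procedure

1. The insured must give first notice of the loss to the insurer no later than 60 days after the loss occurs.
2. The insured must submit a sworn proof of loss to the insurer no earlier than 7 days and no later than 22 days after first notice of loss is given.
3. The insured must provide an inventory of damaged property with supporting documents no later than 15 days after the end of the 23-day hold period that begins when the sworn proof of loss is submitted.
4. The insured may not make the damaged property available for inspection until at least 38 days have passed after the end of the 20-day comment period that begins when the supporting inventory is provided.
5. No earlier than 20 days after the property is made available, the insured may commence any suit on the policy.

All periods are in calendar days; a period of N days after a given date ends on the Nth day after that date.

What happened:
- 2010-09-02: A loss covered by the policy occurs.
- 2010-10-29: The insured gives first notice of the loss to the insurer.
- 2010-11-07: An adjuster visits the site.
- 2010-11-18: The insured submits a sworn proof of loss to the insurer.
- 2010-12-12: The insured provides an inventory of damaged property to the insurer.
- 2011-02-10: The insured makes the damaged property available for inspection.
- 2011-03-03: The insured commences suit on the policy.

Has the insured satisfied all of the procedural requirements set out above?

Yes

Step 1: 60 days after 2010-09-02 (when the loss occurs) is 2010-11-01; completed 2010-10-29, before the deadline.
Step 2: the window is 7–22 days after 2010-10-29 (when first notice of loss is given), so 2010-11-05 through 2010-11-20; done 2010-11-18, which is between those dates.
Step 3: 15 days after 2010-12-11 (end of the 23-day hold period, which began when the sworn proof of loss is submitted on 2010-11-18) is 2010-12-26; 2010-12-12 is within that limit.
Step 4: the earliest permitted date is 38 days after 2011-01-01 (end of the 20-day comment period, which began when the supporting inventory is provided on 2010-12-12), i.e. 2011-02-08; 2011-02-10 is on or after that date.
Step 5: the earliest permitted date is 20 days after 2011-02-10 (when the property is made available), i.e. 2011-03-02; done 2011-03-03, after the minimum wait.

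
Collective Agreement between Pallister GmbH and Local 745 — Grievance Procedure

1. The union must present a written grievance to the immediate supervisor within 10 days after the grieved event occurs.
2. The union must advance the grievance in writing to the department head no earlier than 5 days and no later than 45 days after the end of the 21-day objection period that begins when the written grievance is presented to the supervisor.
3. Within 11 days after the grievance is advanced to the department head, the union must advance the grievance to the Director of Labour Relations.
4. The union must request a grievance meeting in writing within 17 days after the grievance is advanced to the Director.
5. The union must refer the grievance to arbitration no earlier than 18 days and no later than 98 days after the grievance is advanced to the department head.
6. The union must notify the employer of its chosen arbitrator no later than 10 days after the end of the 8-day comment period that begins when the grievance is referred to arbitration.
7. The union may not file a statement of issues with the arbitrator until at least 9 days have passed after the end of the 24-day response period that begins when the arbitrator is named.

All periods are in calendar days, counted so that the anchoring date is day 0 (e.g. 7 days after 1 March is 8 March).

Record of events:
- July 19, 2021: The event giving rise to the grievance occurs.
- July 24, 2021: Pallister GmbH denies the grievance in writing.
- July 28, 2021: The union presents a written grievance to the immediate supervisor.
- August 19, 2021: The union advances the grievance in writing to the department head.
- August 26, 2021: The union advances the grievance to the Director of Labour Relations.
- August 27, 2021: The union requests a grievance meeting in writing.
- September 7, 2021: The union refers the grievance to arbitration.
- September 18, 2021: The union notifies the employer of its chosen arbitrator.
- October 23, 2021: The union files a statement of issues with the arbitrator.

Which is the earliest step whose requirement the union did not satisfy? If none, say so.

(1) due by July 19, 2021 + 10 days = July 29, 2021; completed July 28, 2021, before the deadline.
(2) the permitted window runs from August 18, 2021 + 5 = August 23, 2021 to August 18, 2021 + 45 = October 2, 2021; August 19, 2021 is 4 days too early.
Later steps need not be reached.

Step 2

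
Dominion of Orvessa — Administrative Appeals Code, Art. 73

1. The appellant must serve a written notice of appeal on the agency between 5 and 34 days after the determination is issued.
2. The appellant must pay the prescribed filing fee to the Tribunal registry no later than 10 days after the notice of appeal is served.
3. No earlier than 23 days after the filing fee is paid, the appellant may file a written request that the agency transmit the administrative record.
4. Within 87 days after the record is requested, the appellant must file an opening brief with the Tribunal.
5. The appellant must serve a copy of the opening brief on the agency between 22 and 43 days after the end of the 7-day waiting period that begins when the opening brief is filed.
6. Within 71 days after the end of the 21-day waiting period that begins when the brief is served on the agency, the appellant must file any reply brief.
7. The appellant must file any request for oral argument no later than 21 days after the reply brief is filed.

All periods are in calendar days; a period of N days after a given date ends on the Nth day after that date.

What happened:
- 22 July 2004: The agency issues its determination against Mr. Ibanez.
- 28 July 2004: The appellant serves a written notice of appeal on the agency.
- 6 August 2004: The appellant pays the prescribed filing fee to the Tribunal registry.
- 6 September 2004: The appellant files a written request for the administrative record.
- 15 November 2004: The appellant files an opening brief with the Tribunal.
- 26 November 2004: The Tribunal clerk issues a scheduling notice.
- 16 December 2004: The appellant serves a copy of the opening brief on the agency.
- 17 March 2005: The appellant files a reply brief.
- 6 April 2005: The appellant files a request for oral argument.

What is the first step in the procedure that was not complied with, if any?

Step 1: the window is 5–34 days after 22 July 2004 (when the determination is issued), so 27 July 2004 through 25 August 2004; 28 July 2004 falls inside that range.
Step 2: 10 days after 28 July 2004 (when the notice of appeal is served) is 7 August 2004; done 6 August 2004 — timely.
Step 3: the earliest permitted date is 23 days after 6 August 2004 (when the filing fee is paid), i.e. 29 August 2004; done 6 September 2004 — permitted.
Step 4: 87 days after 6 September 2004 (when the record is requested) is 2 December 2004; done 15 November 2004 — timely.
Step 5: the window is 22–43 days after 22 November 2004 (end of the 7-day waiting period, which began when the opening brief is filed on 15 November 2004), so 14 December 2004 through 4 January 2005; done 16 December 2004 — within the window.
Step 6: 71 days after 6 January 2005 (end of the 21-day waiting period, which began when the brief is served on the agency on 16 December 2004) is 18 March 2005; completed 17 March 2005, before the deadline.
Step 7: 21 days after 17 March 2005 (when the reply brief is filed) is 7 April 2005; completed 6 April 2005, before the deadline.

None — every step was satisfied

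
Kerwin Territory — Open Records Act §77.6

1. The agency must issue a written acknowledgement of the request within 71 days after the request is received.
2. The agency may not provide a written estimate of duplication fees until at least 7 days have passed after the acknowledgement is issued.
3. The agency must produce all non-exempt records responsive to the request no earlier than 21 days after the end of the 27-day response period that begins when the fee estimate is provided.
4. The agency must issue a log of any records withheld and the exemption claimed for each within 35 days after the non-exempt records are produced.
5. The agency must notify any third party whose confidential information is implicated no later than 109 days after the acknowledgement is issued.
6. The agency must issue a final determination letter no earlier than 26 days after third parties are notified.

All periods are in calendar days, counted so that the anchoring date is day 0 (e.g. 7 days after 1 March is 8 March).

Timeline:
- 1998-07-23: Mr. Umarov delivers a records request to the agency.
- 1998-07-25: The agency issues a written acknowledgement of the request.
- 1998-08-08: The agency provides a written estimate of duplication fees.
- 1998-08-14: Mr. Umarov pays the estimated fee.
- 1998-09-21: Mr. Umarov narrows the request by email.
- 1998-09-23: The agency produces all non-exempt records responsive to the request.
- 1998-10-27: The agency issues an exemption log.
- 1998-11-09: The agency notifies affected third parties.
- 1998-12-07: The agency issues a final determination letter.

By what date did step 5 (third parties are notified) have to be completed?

1998-11-11

Step 5 runs from 1998-07-25, when the acknowledgement is issued. 109 days after 1998-07-25 is 1998-11-11.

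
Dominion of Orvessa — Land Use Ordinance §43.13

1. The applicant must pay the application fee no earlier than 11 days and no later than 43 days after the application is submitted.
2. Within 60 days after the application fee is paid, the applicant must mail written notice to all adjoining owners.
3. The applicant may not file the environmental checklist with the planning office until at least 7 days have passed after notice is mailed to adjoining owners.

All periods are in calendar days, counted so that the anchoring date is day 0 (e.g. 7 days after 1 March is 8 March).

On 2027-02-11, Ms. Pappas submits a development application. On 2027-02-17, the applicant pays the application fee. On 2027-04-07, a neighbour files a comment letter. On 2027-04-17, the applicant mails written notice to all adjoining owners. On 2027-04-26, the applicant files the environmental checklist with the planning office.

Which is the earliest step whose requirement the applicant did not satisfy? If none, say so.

Step 1: the window is 11–43 days after 2027-02-11 (when the application is submitted), so 2027-02-22 through 2027-03-26; 2027-02-17 is 5 days too early.
That is the first point of non-compliance.

Step 1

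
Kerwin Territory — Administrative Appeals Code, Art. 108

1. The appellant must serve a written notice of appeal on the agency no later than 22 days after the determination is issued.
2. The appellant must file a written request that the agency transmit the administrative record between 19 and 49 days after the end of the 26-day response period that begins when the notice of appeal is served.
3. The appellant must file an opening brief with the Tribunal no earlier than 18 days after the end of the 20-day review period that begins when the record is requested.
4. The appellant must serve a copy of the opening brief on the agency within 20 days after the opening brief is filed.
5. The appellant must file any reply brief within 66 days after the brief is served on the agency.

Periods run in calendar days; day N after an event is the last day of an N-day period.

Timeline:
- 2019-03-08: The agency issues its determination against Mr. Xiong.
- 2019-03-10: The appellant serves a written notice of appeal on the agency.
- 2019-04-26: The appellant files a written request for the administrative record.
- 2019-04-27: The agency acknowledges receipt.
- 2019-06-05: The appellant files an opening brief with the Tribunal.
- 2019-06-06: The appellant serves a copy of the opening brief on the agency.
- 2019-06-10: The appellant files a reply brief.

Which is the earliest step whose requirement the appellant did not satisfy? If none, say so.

(1) due by 2019-03-08 + 22 days = 2019-03-30; done 2019-03-10 — timely.
(2) the permitted window runs from 2019-04-05 + 19 = 2019-04-24 to 2019-04-05 + 49 = 2019-05-24; done 2019-04-26 — within the window.
(3) permitted from 2019-05-16 + 18 days = 2019-06-03 onward; done 2019-06-05, after the minimum wait.
(4) due by 2019-06-05 + 20 days = 2019-06-25; 2019-06-06 is within that limit.
(5) due by 2019-06-06 + 66 days = 2019-08-11; completed 2019-06-10, before the deadline.

None — every step was satisfied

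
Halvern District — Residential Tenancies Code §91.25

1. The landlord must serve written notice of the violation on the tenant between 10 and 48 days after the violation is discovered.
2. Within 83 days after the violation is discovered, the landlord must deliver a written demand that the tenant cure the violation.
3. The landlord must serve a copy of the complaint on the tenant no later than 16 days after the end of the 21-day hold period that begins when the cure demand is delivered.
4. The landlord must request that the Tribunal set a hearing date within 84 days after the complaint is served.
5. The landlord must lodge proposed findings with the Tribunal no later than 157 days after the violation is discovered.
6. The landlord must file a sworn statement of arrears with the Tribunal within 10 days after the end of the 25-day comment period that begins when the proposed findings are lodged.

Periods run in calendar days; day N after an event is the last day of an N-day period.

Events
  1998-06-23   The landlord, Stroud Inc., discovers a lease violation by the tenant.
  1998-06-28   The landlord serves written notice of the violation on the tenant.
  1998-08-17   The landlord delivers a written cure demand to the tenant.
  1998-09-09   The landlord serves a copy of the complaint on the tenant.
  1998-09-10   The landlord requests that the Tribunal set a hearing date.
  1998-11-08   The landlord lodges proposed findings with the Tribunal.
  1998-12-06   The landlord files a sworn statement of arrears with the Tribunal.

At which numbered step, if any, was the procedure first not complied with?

(1) the permitted window runs from 1998-06-23 + 10 = 1998-07-03 to 1998-06-23 + 48 = 1998-08-10; done 1998-06-28 — 5 days before the window opened.
That is the first point of non-compliance.

Step 1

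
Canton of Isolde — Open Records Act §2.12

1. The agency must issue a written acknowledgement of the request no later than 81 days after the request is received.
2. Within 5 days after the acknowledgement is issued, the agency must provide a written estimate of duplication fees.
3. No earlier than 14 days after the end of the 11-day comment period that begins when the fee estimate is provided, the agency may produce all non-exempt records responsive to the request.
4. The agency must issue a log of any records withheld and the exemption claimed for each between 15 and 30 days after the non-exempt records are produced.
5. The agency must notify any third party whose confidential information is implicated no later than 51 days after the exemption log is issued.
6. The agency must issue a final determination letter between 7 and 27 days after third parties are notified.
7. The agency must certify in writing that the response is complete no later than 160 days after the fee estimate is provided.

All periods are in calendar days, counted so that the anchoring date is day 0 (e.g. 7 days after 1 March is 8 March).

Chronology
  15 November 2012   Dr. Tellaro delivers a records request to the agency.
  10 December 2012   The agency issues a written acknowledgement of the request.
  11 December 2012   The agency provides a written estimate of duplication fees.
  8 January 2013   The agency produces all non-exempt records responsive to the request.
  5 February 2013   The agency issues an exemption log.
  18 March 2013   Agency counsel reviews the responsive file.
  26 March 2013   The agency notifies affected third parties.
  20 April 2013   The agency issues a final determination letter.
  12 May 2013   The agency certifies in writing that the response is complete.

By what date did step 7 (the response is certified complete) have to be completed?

20 May 2013

Step 7 runs from 11 December 2012, when the fee estimate is provided. 160 days after 11 December 2012 is 20 May 2013.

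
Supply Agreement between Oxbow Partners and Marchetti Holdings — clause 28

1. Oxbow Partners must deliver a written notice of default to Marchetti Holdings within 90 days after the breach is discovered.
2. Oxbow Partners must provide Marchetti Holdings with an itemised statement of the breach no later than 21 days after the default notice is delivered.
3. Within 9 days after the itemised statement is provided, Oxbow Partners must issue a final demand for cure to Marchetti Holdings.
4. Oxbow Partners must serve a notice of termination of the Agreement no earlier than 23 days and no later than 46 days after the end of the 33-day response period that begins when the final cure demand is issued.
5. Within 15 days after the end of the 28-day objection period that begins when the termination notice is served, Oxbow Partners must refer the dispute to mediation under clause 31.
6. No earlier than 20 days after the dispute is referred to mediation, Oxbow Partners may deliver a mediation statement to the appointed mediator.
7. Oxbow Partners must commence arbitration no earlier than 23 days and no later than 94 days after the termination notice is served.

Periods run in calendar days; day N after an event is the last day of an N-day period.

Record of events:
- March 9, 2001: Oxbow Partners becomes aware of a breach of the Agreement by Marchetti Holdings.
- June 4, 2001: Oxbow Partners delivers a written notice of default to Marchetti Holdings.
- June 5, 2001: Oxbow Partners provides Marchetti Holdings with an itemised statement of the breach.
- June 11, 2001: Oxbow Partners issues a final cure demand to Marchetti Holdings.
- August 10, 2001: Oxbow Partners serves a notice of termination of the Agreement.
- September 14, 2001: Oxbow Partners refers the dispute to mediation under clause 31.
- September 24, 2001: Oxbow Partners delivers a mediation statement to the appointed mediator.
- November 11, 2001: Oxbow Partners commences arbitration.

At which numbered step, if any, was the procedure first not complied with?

Step 6

Step 1 — counting 90 days from March 9, 2001 (when the breach is discovered) gives a deadline of June 7, 2001; completed June 4, 2001, before the deadline.
Step 2 — counting 21 days from June 4, 2001 (when the default notice is delivered) gives a deadline of June 25, 2001; June 5, 2001 is within that limit.
Step 3 — counting 9 days from June 5, 2001 (when the itemised statement is provided) gives a deadline of June 14, 2001; June 11, 2001 is within that limit.
Step 4 — 23 and 46 days from July 14, 2001 (end of the 33-day response period, which began when the final cure demand is issued on June 11, 2001) are August 6, 2001 and August 29, 2001 respectively; done August 10, 2001, which is between those dates.
Step 5 — counting 15 days from September 7, 2001 (end of the 28-day objection period, which began when the termination notice is served on August 10, 2001) gives a deadline of September 22, 2001; completed September 14, 2001, before the deadline.
Step 6 — must wait 20 days from September 14, 2001 (when the dispute is referred to mediation), so not before October 4, 2001; September 24, 2001 is 10 days before the earliest permitted date.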